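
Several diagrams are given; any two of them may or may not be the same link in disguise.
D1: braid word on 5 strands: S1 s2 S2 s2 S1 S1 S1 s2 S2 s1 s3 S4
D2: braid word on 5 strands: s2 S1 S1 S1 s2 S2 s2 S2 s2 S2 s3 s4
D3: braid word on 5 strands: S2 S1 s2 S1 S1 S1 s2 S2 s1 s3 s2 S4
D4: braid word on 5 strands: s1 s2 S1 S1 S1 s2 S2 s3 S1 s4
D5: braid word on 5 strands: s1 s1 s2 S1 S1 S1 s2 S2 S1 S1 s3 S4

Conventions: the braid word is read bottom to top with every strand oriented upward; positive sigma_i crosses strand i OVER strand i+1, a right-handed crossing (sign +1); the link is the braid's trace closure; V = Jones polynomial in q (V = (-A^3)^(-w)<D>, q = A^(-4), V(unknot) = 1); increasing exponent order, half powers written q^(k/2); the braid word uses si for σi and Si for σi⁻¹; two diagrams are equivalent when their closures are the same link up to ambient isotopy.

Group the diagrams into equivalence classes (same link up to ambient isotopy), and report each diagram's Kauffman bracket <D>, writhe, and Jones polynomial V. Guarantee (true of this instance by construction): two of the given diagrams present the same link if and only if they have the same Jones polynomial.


classes: {D1, D2, D3, D4, D5}
V(D1) = -q^-4 + q^-3 + q^-1  [12 crossings, <D> = A^-2 + A^6 - A^10, w = -2]
V(D2) = -q^-4 + q^-3 + q^-1  (w 0, c 12, <D> = A^4 + A^12 - A^16)
V(D3) = -q^-4 + q^-3 + q^-1  [12 crossings, <D> = A^-2 + A^6 - A^10, w = -2]
V(D4) = -q^-4 + q^-3 + q^-1  (w 0, c 10, <D> = A^4 + A^12 - A^16)
D5 (bracket A^-2 + A^6 - A^10; 12 crossings at w = -2): V = -q^-4 + q^-3 + q^-1
note: all 5 diagrams share one V(q), hence one class


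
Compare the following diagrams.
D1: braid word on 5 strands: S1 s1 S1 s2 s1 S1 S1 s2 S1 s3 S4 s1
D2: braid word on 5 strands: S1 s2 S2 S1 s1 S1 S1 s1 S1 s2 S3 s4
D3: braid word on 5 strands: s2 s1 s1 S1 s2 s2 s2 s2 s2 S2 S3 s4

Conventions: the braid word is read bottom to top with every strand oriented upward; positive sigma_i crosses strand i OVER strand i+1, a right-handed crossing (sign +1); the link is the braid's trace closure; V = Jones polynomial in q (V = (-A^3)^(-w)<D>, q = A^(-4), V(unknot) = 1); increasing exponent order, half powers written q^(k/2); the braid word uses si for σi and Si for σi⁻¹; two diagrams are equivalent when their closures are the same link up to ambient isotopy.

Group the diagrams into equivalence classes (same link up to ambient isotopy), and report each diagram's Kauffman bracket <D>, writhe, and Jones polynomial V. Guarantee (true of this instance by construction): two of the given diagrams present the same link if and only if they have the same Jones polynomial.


equivalence classes: {D1} | {D2} | {D3}
D1 (bracket A^-8 - A^-4 + 1 - A^4 + A^8; 12 crossings at w = 0): V = q^-2 - q^-1 + 1 - q + q^2
D2 (bracket A^-2 + A^6 - A^10; 12 crossings at w = -2): V = -q^-4 + q^-3 + q^-1
V(D3) = q^2 + q^4 - q^5 + q^6 - q^7  (w +6, c 12, <D> = -A^-10 + A^-6 - A^-2 + A^2 + A^10)
observation: 3 values of V(q) split the 3 diagrams


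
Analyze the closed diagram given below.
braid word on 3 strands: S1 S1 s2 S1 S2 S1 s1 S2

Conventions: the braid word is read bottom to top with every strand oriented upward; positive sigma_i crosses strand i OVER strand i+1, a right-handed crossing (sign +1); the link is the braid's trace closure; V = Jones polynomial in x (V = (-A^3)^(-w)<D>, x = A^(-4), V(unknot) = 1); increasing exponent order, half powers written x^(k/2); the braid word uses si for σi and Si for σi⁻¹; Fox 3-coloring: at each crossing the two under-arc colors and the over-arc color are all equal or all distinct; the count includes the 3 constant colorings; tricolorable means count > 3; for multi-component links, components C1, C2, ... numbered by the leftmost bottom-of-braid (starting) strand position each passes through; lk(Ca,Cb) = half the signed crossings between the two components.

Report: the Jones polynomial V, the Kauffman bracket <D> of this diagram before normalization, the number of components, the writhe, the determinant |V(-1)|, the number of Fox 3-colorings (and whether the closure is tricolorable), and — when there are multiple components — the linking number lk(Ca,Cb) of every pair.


V(x) = -x^-6 + x^-5 - x^-4 + 2x^-3 - x^-2 + x^-1
bracket: A^-8 - A^-4 + 2 - A^4 + A^8 - A^12, w = -4
1 component, writhe -4, over 8 crossings
det 7, colorings 3 of 3^8 — not tricolorable
observation: w = -4 shifts under R1 moves; the (-A^3)^(4) factor cancels that in V


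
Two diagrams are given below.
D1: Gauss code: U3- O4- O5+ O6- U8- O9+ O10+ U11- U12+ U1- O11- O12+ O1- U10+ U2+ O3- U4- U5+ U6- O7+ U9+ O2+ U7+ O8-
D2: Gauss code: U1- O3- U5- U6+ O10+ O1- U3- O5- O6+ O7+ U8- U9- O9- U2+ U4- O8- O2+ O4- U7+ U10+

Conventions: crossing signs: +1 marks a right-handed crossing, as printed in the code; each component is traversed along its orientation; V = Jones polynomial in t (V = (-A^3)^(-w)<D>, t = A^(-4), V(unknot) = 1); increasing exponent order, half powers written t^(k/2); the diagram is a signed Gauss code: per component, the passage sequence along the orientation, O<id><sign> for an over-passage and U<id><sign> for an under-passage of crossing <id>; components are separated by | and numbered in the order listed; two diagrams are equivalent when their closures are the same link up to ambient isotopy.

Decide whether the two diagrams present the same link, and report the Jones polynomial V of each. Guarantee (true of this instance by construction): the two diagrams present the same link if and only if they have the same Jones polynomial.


equivalent: no
D1 (bracket -A^-12 + 2A^-8 - 2A^-4 + 3 - 2A^4 + 2A^8 - A^12; 12 crossings at w = 0): V = -t^-3 + 2t^-2 - 2t^-1 + 3 - 2t + 2t^2 - t^3
V(D2) = 1  [10 crossings, <D> = A^-6, w = -2]
observation: 2 classes among 2 diagrams; unequal V(t) rules out equality


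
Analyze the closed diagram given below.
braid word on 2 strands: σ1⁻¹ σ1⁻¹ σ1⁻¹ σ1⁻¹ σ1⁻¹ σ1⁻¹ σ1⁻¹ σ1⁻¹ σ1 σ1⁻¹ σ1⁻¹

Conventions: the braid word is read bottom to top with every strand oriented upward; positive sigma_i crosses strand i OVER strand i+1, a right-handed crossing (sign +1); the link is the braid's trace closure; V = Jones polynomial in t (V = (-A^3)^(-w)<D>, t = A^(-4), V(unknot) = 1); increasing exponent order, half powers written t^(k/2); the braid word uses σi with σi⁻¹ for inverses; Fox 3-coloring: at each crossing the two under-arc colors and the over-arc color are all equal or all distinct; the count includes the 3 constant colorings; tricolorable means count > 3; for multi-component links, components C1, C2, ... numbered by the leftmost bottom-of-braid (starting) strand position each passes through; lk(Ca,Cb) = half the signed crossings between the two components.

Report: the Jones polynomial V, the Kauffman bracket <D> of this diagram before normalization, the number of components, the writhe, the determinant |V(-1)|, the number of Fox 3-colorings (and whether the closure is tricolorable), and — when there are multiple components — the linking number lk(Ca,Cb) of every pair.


V = -t^-13 + t^-12 - t^-11 + t^-10 - t^-9 + t^-8 - t^-7 + t^-6 + t^-4
<D> = -A^-11 - A^-3 + A - A^5 + A^9 - A^13 + A^17 - A^21 + A^25 (w = -9)
1 component over 11 crossings, w = -9
9 Fox colorings among 3^11, |V(-1)| = 9: tricolorable
why: a (2,9) torus form — a single generator 9 times


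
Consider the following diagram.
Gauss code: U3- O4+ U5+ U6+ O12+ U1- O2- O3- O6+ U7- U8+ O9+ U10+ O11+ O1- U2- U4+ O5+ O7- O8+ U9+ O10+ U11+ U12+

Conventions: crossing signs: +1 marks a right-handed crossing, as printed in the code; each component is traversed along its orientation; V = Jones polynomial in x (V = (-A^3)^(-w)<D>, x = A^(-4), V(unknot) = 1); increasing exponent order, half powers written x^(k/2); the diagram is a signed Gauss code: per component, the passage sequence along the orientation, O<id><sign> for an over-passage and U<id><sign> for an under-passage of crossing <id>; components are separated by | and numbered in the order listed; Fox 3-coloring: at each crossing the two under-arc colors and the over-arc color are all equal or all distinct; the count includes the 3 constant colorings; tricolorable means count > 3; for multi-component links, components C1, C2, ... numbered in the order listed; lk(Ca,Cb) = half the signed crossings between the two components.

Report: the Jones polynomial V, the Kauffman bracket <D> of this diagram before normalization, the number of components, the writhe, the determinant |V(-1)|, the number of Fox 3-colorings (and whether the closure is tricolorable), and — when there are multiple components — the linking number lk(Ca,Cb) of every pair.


V(x) = x - x^2 + 2x^3 - x^4 + x^5 - x^6
bracket: -A^-12 + A^-8 - A^-4 + 2 - A^4 + A^8, w = +4
1 component, writhe +4, over 12 crossings
det 7, colorings 3 of 3^12 — not tricolorable
observation: the span of V is 5, forcing >= 5 crossings in any diagram


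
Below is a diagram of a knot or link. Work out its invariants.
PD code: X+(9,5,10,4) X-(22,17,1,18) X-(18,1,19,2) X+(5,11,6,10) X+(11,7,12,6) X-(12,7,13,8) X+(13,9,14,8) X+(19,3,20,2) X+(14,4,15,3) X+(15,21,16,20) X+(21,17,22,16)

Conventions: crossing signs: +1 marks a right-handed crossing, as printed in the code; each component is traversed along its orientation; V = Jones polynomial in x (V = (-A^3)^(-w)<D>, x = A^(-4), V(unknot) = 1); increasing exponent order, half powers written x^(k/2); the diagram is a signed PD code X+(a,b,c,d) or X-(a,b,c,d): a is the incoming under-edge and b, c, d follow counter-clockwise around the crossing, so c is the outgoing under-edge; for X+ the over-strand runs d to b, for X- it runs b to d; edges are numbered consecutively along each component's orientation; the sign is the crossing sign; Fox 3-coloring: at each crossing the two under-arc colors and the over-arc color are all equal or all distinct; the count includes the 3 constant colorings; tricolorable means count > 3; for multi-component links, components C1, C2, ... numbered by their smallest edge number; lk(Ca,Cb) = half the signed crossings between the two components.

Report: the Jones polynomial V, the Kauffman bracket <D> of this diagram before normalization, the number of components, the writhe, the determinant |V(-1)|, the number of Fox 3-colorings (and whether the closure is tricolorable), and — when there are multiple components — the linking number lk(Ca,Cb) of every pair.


V = x + x^3 - x^4
<D> = A^-1 - A^3 - A^11 (w = +5)
1 component over 11 crossings, w = +5
9 Fox colorings among 3^11, |V(-1)| = 3: tricolorable
why: w = +5 (over 11 crossings) is diagram-only; (-A^3)^(-5) removes it from V


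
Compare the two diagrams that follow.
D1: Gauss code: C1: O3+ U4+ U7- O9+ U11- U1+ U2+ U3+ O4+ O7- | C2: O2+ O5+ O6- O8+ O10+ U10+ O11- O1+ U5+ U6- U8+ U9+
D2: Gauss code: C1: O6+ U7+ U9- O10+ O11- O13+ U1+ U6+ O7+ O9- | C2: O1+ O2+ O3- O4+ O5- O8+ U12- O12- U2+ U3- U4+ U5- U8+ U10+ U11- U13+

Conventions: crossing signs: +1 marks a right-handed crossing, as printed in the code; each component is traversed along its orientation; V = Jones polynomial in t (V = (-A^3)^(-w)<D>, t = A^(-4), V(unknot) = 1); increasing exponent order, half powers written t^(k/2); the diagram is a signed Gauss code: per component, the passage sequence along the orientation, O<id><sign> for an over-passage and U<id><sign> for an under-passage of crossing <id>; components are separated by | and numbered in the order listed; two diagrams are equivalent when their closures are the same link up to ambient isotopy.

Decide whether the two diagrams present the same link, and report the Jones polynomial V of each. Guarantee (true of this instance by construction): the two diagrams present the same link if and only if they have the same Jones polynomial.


equivalent: yes
V(D1) = -t^(1/2) - t^(5/2)  (w +5, c 11, <D> = A^5 + A^13)
V(D2) = -t^(1/2) - t^(5/2)  (w +3, c 13, <D> = A^-1 + A^7)
why: Reidemeister moves carry D1 (11 crossings) to D2 (13)


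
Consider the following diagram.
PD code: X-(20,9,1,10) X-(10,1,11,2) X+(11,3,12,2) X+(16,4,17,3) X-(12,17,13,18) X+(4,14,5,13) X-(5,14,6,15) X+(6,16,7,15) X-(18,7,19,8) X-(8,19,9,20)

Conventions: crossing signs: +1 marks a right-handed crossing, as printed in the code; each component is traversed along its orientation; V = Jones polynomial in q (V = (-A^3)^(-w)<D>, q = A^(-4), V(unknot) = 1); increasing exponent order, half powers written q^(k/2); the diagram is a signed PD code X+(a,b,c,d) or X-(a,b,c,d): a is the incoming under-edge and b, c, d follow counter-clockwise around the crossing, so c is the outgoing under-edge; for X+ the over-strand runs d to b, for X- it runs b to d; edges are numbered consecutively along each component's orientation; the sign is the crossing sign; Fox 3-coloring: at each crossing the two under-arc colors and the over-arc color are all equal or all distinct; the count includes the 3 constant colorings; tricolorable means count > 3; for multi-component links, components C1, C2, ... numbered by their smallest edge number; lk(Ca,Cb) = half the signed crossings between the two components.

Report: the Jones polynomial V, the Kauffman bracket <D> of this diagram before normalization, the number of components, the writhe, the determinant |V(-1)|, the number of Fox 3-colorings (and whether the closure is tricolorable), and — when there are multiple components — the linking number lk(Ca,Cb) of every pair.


V = q^-5 - 2q^-4 + 2q^-3 - 2q^-2 + 2q^-1 - 1 + q
<D> = A^-10 - A^-6 + 2A^-2 - 2A^2 + 2A^6 - 2A^10 + A^14 (w = -2)
1 component over 10 crossings, w = -2
3 Fox colorings among 3^10, |V(-1)| = 11: not tricolorable
why: w = -2 (over 10 crossings) is diagram-only; (-A^3)^(2) removes it from V


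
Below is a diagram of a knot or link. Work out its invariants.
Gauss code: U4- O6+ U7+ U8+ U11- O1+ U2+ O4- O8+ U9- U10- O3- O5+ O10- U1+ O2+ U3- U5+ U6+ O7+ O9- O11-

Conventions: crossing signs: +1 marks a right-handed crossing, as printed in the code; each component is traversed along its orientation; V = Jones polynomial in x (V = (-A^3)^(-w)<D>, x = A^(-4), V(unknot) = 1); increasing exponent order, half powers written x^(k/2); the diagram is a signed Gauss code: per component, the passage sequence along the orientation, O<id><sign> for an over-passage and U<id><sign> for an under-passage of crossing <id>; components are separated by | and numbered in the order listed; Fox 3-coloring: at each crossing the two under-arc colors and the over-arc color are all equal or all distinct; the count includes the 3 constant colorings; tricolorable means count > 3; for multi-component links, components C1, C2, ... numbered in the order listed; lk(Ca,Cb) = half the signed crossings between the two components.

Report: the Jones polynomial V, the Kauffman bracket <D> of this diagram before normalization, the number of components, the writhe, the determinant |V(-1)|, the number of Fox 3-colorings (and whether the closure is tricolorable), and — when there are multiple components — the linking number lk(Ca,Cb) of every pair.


Jones polynomial: V(x) = x^-1 - 1 + 2x - 2x^2 + 2x^3 - 2x^4 + x^5
<D> = -A^-17 + 2A^-13 - 2A^-9 + 2A^-5 - 2A^-1 + A^3 - A^7; writhe +1
components 1, writhe +1 (11 crossings)
3-colorings: 3 of 3^11, det 11 — not tricolorable
note: det 11 = |V(-1)|; not divisible by 3, so not tricolorable


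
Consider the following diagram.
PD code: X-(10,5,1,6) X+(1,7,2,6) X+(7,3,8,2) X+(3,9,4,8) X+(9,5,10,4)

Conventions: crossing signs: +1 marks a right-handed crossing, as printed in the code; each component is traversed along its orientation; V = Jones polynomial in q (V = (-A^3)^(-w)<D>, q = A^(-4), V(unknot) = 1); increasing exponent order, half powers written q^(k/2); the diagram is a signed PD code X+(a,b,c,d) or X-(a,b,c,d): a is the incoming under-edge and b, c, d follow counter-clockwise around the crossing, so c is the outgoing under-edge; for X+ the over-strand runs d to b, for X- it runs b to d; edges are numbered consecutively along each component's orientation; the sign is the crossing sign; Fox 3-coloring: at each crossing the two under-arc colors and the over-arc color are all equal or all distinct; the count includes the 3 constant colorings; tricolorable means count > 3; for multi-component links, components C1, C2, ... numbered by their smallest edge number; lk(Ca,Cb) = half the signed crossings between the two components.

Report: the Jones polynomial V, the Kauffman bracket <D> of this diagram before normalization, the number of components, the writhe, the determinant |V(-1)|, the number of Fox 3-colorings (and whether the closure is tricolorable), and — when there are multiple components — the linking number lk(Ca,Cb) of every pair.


V(q) = q + q^3 - q^4
bracket: A^-7 - A^-3 - A^5, w = +3
1 component, writhe +3, over 5 crossings
det 3, colorings 9 of 3^5 — tricolorable
observation: |V(-1)| = 3: so tricolorable, since 3 divides 3


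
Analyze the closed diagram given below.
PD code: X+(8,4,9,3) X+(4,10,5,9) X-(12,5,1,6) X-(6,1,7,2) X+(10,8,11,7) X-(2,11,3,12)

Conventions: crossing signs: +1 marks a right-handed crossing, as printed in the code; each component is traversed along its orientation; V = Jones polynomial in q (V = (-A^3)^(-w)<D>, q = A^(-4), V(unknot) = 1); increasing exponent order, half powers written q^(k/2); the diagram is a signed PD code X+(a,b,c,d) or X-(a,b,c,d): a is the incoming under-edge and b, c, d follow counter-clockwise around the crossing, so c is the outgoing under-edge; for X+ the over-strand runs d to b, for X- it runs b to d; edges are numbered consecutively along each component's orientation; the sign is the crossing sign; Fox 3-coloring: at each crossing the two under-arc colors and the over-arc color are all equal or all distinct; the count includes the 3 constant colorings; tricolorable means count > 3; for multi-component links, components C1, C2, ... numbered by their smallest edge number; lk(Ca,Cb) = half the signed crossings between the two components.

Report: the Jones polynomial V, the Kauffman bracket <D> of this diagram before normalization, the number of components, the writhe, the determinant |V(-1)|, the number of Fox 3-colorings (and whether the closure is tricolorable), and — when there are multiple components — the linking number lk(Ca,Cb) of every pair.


V(q) = -q^-3 + 2q^-2 - 2q^-1 + 3 - 2q + 2q^2 - q^3
bracket: -A^-12 + 2A^-8 - 2A^-4 + 3 - 2A^4 + 2A^8 - A^12, w = 0
1 component, writhe 0, over 6 crossings
det 13, colorings 3 of 3^6 — not tricolorable
observation: w = 0 shifts under R1 moves; the (-A^3)^(0) factor cancels that in V


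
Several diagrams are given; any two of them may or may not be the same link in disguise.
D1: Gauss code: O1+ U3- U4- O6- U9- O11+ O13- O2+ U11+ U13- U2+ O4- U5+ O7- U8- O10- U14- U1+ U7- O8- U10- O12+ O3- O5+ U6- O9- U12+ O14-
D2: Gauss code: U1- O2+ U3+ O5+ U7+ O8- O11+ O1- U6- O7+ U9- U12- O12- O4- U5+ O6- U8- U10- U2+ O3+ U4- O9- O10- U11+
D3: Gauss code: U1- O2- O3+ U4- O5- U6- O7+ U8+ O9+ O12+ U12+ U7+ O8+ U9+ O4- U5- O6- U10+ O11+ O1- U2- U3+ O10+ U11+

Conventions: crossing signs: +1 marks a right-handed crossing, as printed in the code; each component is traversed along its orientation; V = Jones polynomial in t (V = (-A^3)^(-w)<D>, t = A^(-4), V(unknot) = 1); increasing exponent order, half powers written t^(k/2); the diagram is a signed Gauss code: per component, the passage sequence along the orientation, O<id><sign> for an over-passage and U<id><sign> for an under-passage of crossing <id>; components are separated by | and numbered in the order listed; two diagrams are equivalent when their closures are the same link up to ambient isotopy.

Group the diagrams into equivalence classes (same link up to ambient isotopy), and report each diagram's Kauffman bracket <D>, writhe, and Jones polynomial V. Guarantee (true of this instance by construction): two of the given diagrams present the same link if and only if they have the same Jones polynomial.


grouping into links: {D1} | {D2} | {D3}
V(D1) = t^-8 - 2t^-7 + t^-6 - 2t^-5 + 2t^-4 + t^-2  (w -4, c 14, <D> = A^-4 + 2A^4 - 2A^8 + A^12 - 2A^16 + A^20)
V(D2) = t^-4 - 2t^-3 + 3t^-2 - 4t^-1 + 4 - 3t + 3t^2 - t^3  (w -2, c 12, <D> = -A^-18 + 3A^-14 - 3A^-10 + 4A^-6 - 4A^-2 + 3A^2 - 2A^6 + A^10)
D3 (bracket -A^-6 + A^-2 - A^2 + 3A^6 - A^10 + A^14 - A^18; 12 crossings at w = +2): V = -t^-3 + t^-2 - t^-1 + 3 - t + t^2 - t^3
why: 3 classes among 3 diagrams; unequal V(t) rules out equality


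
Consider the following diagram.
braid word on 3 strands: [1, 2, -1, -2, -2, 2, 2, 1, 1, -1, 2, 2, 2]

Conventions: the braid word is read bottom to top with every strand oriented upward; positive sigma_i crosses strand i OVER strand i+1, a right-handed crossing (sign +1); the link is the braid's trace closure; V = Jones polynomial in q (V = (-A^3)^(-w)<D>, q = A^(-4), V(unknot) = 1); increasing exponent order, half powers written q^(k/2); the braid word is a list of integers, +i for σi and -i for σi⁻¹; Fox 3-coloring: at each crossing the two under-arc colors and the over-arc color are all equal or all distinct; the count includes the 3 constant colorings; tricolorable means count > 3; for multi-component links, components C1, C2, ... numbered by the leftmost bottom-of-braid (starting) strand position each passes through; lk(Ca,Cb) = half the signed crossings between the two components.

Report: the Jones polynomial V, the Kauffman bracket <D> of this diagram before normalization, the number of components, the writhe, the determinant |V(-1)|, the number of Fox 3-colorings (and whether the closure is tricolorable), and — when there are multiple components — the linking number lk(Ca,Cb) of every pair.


Jones polynomial: V(q) = -q^(3/2) - q^(7/2) + q^(9/2) - q^(11/2)
<D> = A^-7 - A^-3 + A + A^9; writhe +5
components 2, writhe +5 (13 crossings)
linking number lk(C1,C2) = +2
3-colorings: 3 of 3^13, det 4 — not tricolorable
note: summing lk over 1 pair gives +2


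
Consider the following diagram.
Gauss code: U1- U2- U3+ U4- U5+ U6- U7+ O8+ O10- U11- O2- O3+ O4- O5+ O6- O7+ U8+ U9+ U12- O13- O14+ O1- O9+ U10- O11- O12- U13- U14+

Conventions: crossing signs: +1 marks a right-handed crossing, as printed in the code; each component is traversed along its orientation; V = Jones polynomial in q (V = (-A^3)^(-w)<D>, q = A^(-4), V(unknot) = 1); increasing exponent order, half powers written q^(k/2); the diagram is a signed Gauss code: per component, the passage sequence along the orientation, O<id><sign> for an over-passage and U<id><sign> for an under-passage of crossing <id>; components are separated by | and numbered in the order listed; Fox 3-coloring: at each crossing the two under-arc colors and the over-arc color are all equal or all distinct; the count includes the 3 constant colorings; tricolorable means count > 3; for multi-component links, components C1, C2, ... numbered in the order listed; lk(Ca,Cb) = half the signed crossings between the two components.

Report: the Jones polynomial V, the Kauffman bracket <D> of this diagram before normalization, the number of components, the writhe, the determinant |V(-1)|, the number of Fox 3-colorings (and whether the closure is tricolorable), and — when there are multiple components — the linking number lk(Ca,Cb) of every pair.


Jones polynomial: V(q) = -q^-4 + q^-3 + q^-1
<D> = A^-2 + A^6 - A^10; writhe -2
components 1, writhe -2 (14 crossings)
3-colorings: 9 of 3^14, det 3 — tricolorable
note: w = -2 (over 14 crossings) is diagram-only; (-A^3)^(2) removes it from V


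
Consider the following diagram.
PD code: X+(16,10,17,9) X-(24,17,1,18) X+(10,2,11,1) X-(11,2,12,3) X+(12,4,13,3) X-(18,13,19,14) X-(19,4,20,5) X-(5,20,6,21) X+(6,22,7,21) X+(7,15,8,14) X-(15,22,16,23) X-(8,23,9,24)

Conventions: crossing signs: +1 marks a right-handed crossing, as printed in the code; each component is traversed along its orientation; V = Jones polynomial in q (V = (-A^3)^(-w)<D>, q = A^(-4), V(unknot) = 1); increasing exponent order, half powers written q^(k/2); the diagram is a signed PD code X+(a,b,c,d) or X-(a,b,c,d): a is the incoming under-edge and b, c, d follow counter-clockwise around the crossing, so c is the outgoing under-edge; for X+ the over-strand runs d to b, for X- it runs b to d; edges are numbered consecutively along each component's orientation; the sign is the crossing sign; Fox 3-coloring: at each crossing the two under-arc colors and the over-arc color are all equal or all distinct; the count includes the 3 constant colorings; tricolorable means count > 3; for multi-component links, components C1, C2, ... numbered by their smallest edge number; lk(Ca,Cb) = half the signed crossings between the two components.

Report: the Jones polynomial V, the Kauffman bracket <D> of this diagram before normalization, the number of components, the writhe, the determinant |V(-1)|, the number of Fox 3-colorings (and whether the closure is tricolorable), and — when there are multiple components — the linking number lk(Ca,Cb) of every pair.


Jones polynomial: V(q) = -q^-5 + q^-4 - q^-3 + 2q^-2 - q^-1 + 2 - q
<D> = -A^-10 + 2A^-6 - A^-2 + 2A^2 - A^6 + A^10 - A^14; writhe -2
components 1, writhe -2 (12 crossings)
3-colorings: 9 of 3^12, det 9 — tricolorable
note: w = -2 (over 12 crossings) is diagram-only; (-A^3)^(2) removes it from V


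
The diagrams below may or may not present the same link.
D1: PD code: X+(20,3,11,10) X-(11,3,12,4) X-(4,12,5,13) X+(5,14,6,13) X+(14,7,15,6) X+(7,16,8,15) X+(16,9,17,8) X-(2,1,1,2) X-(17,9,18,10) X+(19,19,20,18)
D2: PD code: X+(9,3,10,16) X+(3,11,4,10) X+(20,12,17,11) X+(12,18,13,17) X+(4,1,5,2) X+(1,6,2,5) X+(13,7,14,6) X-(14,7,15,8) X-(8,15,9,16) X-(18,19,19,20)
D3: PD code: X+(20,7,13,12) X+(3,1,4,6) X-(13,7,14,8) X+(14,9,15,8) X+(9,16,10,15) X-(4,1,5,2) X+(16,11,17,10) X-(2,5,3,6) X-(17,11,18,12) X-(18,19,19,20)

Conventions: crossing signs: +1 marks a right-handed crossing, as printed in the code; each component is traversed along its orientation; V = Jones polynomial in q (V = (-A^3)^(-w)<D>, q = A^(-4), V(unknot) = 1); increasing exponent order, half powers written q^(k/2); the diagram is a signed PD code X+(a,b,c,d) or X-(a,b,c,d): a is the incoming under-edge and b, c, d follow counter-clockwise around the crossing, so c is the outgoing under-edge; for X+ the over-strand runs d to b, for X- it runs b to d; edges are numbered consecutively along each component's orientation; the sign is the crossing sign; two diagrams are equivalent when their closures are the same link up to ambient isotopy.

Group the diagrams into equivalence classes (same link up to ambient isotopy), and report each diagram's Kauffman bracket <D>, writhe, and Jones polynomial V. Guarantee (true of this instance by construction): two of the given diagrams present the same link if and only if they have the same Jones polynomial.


grouping into links: {D1, D3} | {D2}
V(D1) = 1 + q + q^2 + q^3  (w +2, c 10, <D> = A^-6 + A^-2 + A^2 + A^6)
V(D2) = q + 2q^3 + q^5  (w +4, c 10, <D> = A^-8 + 2 + A^8)
V(D3) = 1 + q + q^2 + q^3  (w 0, c 10, <D> = A^-12 + A^-8 + A^-4 + 1)
key observation: 2 values of V(q) split the 3 diagrams


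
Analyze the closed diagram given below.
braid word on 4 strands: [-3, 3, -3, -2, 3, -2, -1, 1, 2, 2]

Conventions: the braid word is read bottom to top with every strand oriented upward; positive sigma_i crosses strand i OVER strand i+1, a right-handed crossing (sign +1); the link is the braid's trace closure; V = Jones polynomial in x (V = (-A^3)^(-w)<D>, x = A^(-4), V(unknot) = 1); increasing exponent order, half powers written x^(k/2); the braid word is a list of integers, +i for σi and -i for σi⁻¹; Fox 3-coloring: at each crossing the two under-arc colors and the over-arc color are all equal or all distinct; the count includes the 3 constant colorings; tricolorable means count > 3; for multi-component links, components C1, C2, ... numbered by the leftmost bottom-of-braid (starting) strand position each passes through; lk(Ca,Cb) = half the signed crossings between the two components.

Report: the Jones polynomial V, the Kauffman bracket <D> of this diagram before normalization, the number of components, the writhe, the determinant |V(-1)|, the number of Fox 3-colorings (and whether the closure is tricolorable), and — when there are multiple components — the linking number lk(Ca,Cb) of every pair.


V(x) = -x^(-1/2) - x^(1/2)
bracket: -A^-2 - A^2, w = 0
2 components, writhe 0, over 10 crossings
lk(C1,C2) = 0
det 0, colorings 9 of 3^10 — tricolorable
observation: all 2 components of this link are unlinked algebraically


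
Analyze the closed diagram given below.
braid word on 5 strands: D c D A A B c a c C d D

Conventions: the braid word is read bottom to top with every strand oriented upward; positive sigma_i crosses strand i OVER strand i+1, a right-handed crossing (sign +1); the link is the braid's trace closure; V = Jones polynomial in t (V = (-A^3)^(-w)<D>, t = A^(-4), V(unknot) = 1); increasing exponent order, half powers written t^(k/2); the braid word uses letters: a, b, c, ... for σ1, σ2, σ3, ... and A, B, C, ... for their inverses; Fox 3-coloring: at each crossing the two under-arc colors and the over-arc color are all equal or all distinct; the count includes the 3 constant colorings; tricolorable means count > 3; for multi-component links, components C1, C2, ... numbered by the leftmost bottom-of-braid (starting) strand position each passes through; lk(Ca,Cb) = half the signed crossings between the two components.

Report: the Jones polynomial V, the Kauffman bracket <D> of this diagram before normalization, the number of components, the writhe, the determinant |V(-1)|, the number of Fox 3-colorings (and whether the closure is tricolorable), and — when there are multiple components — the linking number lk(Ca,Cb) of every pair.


V = t^-2 - t^-1 + 1 - t + t^2
<D> = A^-14 - A^-10 + A^-6 - A^-2 + A^2 (w = -2)
1 component over 12 crossings, w = -2
3 Fox colorings among 3^12, |V(-1)| = 5: not tricolorable
why: V is palindromic (span 4, det 5): t -> 1/t fixes it; necessary, not sufficient, for amphichirality


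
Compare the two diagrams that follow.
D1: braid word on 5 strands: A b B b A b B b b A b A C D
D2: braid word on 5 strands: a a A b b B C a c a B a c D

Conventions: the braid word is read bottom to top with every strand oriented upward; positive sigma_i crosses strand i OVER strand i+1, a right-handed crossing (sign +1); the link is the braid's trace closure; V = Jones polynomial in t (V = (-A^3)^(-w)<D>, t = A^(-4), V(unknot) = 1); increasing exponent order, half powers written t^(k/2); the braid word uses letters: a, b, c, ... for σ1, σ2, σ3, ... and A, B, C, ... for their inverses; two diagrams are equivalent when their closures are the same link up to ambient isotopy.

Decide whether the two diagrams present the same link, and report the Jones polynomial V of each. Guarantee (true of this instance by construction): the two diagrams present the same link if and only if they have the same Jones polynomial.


equivalent: no
D1 (bracket A^-22 - 3A^-18 + 5A^-14 - 5A^-10 + 8A^-6 - 5A^-2 + 5A^2 - 3A^6 + A^10; 14 crossings at w = -2): V = t^-4 - 3t^-3 + 5t^-2 - 5t^-1 + 8 - 5t + 5t^2 - 3t^3 + t^4
V(D2) = t + 2t^3 + t^5  [14 crossings, <D> = A^-8 + 2 + A^8, w = +4]
observation: comparing 2 Jones polynomials yields 2 groups


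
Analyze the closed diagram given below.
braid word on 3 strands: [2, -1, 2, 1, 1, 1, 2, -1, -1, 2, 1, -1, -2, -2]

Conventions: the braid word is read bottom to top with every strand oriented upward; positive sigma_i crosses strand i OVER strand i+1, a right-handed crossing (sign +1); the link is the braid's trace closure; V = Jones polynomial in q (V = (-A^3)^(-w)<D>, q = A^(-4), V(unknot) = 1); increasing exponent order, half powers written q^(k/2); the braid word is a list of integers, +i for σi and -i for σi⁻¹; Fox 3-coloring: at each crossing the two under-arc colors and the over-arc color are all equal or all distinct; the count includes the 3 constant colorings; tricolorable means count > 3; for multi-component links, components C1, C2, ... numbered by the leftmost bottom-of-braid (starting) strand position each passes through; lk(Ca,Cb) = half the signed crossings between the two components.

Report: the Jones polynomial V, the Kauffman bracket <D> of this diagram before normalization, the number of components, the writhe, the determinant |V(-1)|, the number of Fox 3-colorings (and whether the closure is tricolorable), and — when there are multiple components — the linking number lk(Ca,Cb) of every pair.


Jones polynomial: V(q) = -q^-1 + 2 - q + 2q^2 - q^3 + q^4 - q^5
<D> = -A^-14 + A^-10 - A^-6 + 2A^-2 - A^2 + 2A^6 - A^10; writhe +2
components 1, writhe +2 (14 crossings)
3-colorings: 9 of 3^14, det 9 — tricolorable
note: the span of V is 6, forcing >= 6 crossings in any diagram


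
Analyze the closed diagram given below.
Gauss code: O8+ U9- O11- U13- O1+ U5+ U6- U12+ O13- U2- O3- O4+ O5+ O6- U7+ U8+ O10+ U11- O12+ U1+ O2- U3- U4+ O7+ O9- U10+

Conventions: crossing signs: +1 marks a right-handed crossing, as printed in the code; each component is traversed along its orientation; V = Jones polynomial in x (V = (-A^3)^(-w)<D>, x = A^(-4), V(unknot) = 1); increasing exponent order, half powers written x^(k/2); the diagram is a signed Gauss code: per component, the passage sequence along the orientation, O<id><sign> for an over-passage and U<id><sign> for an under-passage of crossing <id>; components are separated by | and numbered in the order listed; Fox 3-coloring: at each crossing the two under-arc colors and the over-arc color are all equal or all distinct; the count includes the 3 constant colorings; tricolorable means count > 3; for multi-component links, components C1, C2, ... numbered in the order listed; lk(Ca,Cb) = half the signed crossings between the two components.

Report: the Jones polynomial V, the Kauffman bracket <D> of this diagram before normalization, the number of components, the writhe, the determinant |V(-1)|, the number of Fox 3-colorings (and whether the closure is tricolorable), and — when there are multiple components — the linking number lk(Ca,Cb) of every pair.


V(x) = -x^-3 + 3x^-2 - 3x^-1 + 4 - 4x + 3x^2 - 2x^3 + x^4
bracket: -A^-13 + 2A^-9 - 3A^-5 + 4A^-1 - 4A^3 + 3A^7 - 3A^11 + A^15, w = +1
1 component, writhe +1, over 13 crossings
det 21, colorings 9 of 3^13 — tricolorable
observation: w = +1 (over 13 crossings) is diagram-only; (-A^3)^(-1) removes it from V


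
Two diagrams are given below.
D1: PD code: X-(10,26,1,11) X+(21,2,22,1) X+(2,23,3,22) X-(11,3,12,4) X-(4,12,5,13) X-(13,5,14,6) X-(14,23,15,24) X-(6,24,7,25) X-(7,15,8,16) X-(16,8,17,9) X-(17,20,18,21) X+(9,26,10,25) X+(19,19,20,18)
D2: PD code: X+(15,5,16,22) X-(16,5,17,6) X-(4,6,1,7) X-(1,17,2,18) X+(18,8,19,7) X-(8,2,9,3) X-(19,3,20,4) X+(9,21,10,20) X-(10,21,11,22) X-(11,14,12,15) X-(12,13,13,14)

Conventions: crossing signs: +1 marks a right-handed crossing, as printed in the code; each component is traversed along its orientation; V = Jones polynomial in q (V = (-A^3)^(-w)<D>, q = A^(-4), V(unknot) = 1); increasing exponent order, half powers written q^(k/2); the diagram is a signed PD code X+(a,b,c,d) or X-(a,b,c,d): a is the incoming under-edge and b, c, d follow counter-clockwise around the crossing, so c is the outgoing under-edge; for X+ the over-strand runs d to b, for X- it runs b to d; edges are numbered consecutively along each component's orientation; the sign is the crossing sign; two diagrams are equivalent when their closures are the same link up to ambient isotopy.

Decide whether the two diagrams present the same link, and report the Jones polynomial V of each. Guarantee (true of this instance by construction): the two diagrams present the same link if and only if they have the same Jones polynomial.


same link: no
V(D1) = -q^(-11/2) + q^(-9/2) - q^(-7/2) - q^(-3/2)  [13 crossings, <D> = A^-9 + A^-1 - A^3 + A^7, w = -5]
V(D2) = -q^(-9/2) - q^(-5/2) + q^(-3/2) - q^(-1/2)  (w -5, c 11, <D> = A^-13 - A^-9 + A^-5 + A^3)
note: comparing 2 Jones polynomials yields 2 groups


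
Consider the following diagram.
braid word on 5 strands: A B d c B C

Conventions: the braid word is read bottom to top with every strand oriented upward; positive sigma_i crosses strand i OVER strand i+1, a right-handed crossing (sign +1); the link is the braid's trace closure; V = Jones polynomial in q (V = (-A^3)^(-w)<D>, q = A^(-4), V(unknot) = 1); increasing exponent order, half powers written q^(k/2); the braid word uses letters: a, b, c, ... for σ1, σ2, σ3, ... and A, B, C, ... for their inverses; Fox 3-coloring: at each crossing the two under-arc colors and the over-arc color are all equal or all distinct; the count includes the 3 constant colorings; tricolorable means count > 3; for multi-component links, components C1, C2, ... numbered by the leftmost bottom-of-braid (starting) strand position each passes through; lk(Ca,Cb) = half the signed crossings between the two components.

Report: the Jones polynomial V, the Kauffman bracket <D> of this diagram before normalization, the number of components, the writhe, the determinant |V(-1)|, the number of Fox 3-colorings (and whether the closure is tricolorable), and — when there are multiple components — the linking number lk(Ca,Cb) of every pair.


V(q) = 1
bracket: A^-6, w = -2
1 component, writhe -2, over 6 crossings
det 1, colorings 3 of 3^6 — not tricolorable
observation: det 1 = |V(-1)|; not divisible by 3, so not tricolorable


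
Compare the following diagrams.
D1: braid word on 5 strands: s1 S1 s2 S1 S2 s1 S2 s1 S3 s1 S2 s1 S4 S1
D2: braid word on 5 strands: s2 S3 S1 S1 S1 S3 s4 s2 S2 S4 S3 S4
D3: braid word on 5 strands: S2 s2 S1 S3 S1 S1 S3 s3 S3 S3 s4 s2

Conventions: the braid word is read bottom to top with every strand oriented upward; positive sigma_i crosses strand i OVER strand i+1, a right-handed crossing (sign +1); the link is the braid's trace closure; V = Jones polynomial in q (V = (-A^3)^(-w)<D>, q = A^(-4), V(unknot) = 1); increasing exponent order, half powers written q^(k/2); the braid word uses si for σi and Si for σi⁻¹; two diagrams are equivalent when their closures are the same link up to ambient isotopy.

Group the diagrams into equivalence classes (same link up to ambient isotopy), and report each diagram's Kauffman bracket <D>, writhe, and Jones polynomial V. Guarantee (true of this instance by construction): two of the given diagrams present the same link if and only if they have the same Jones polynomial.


equivalence classes: {D1} | {D2, D3}
D1 (bracket A^-14 - A^-10 + A^-6 - A^-2 + A^2; 14 crossings at w = -2): V = q^-2 - q^-1 + 1 - q + q^2
V(D2) = q^-8 - 2q^-7 + q^-6 - 2q^-5 + 2q^-4 + q^-2  (w -6, c 12, <D> = A^-10 + 2A^-2 - 2A^2 + A^6 - 2A^10 + A^14)
D3 (bracket A^-4 + 2A^4 - 2A^8 + A^12 - 2A^16 + A^20; 12 crossings at w = -4): V = q^-8 - 2q^-7 + q^-6 - 2q^-5 + 2q^-4 + q^-2
key observation: comparing 3 Jones polynomials yields 2 groups


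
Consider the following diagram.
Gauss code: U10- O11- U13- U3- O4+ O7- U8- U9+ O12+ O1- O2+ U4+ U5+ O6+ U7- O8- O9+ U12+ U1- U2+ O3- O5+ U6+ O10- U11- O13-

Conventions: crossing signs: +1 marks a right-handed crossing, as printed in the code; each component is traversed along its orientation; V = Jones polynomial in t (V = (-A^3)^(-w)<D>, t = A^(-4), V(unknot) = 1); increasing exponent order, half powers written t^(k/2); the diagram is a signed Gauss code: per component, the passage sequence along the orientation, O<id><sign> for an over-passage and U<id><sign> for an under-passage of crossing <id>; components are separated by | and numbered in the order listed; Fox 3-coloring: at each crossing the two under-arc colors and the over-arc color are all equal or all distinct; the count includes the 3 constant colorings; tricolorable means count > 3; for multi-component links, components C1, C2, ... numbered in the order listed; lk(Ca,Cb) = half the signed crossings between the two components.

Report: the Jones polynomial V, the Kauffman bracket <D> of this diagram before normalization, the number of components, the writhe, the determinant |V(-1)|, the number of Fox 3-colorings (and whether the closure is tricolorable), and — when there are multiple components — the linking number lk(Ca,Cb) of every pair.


V(t) = -t^-4 + t^-3 + t^-1
bracket: -A - A^9 + A^13, w = -1
1 component, writhe -1, over 13 crossings
det 3, colorings 9 of 3^13 — tricolorable
observation: |V(-1)| = 3: so tricolorable, since 3 divides 3
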